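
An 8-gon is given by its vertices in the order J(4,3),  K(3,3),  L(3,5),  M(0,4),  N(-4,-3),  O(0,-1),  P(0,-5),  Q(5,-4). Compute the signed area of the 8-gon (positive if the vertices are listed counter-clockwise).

Apply the surveyor's formula: 2A = Σ (x_i·y_{i+1} − x_{i+1}·y_i), indices taken mod 8.
Σ = (3) + (6) + (12) + (16) + (4) + (0) + (25) + (31) = 97
Signed area = Σ/2 = 48.5 (positive ⇒ counter-clockwise traversal).

48.5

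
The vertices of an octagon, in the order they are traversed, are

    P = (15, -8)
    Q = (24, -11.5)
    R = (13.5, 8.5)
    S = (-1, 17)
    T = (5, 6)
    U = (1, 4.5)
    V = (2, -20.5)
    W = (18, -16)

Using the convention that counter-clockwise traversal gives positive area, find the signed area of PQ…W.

Apply the shoelace (surveyor's) formula: 2A = Σ (x_i·y_{i+1} − x_{i+1}·y_i), indices taken mod 8.
Σ = (19.5) + (359.25) + (238) + (-91) + (16.5) + (-29.5) + (337) + (96) = 945.75
Signed area = Σ/2 = 472.875 (positive ⇒ counter-clockwise traversal).

472.875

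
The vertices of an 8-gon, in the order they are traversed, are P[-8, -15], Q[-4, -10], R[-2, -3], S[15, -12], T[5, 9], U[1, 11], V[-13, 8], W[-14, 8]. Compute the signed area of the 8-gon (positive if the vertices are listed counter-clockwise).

377.5

Apply the shoelace (surveyor's) formula: 2A = Σ (x_i·y_{i+1} − x_{i+1}·y_i), indices taken mod 8.
Σ = (20) + (-8) + (69) + (195) + (46) + (151) + (8) + (274) = 755
Signed area = Σ/2 = 377.5 (positive ⇒ counter-clockwise traversal).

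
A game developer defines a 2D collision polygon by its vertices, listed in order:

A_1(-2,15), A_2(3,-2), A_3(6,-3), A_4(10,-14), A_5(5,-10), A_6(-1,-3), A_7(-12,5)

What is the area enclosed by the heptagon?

Apply the shoelace formula: 2A = Σ (x_i·y_{i+1} − x_{i+1}·y_i), indices taken mod 7.
Σ = (-41) + (3) + (-54) + (-30) + (-25) + (-41) + (-170) = -358
Area = |Σ|/2 = 179.

179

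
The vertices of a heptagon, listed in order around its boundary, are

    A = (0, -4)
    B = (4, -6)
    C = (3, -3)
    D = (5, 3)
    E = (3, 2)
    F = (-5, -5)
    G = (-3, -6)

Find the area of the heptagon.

34.5

Σ = (16) + (6) + (24) + (1) + (-5) + (15) + (12) = 69
Area = |Σ|/2 = 34.5.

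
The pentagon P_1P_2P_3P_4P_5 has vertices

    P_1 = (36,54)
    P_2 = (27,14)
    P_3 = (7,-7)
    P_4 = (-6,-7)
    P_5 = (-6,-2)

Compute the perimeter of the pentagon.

|P_1P_2| = √((-9)² + (-40)²) = √1681 = 41
|P_2P_3| = √((-20)² + (-21)²) = √841 = 29
|P_3P_4| = √((-13)² + (0)²) = √169 = 13
|P_4P_5| = √((0)² + (5)²) = √25 = 5
|P_5P_1| = √((42)² + (56)²) = √4900 = 70
Perimeter = 41 + 29 + 13 + 5 + 70 = 158.

158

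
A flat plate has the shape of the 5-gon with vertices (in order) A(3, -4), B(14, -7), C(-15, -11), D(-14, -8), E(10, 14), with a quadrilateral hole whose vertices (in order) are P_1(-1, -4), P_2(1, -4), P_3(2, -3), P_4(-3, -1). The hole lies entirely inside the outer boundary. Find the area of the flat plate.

221.5

Outer boundary:
Σ = (35) + (-259) + (-34) + (-116) + (-82) = -456
Area = |Σ|/2 = 228.
Hole:
Apply the surveyor's formula: 2A = Σ (x_i·y_{i+1} − x_{i+1}·y_i), indices taken mod 4.
Cross-terms: 8, 5, -11, 11  ⇒  Σ = 13
Area = |Σ|/2 = 6.5.
Net area = 228 − 6.5 = 221.5.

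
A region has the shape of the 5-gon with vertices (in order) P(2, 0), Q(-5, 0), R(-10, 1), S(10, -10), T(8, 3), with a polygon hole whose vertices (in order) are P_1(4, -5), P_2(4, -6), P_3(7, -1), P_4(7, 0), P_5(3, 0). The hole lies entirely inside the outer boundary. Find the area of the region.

81.5

Outer boundary:
Apply the surveyor's formula: 2A = Σ (x_i·y_{i+1} − x_{i+1}·y_i), indices taken mod 5.
Σ = (0) + (-5) + (90) + (110) + (-6) = 189
Area = |Σ|/2 = 94.5.
Hole:
Apply the shoelace formula: 2A = Σ (x_i·y_{i+1} − x_{i+1}·y_i), indices taken mod 5.
Σ = (-4) + (38) + (7) + (0) + (-15) = 26
Area = |Σ|/2 = 13.
Net area = 94.5 − 13 = 81.5.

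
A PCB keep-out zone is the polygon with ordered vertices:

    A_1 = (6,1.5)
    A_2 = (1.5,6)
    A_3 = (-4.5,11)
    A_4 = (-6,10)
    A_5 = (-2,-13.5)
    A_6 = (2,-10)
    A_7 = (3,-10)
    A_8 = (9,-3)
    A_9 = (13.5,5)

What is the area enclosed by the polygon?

206.5

Apply the shoelace (surveyor's) formula: 2A = Σ (x_i·y_{i+1} − x_{i+1}·y_i), indices taken mod 9.
Σ = (33.75) + (43.5) + (21) + (101) + (47) + (10) + (81) + (85.5) + (-9.75) = 413
Area = |Σ|/2 = 206.5.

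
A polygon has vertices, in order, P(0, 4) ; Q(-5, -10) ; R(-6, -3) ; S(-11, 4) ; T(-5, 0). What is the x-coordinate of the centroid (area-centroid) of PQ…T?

-572/123

Apply Gauss's area formula. First the cross-terms c_i = x_i·y_{i+1} − x_{i+1}·y_i:
  20, -45, -57, 20, -20  ⇒  2A = -82, A = -41.
Then Σ (x_i + x_{i+1})·c_i = 1144, so x̄ = 1144 / (6·(-41)) = -572/123.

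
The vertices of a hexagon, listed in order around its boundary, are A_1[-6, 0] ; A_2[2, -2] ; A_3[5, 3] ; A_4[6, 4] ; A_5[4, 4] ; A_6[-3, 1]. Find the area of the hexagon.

30

Cross-terms: 12, 16, 2, 8, 16, 6  ⇒  Σ = 60
Area = |Σ|/2 = 30.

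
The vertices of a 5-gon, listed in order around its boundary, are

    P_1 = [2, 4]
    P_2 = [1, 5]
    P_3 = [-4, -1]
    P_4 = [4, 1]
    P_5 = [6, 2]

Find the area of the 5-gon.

23.5

Apply the shoelace formula: 2A = Σ (x_i·y_{i+1} − x_{i+1}·y_i), indices taken mod 5.
Σ = (6) + (19) + (0) + (2) + (20) = 47
Area = |Σ|/2 = 23.5.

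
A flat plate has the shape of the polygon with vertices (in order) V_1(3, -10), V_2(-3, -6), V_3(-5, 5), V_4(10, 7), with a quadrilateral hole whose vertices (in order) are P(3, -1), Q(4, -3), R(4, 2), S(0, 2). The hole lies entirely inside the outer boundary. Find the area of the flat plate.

Outer boundary:
Σ = (-48) + (-45) + (-85) + (-121) = -299
Area = |Σ|/2 = 149.5.
Hole:
P→Q: (3)(-3) − (4)(-1) = -5
Q→R: (4)(2) − (4)(-3) = 20
R→S: (4)(2) − (0)(2) = 8
S→P: (0)(-1) − (3)(2) = -6
Σ = 17
Area = |Σ|/2 = 8.5.
Net area = 149.5 − 8.5 = 141.

141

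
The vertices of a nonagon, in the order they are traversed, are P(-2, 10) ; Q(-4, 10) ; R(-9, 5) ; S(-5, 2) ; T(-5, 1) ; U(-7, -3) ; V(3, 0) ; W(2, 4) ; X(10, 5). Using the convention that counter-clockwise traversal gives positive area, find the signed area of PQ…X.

Σ = (20) + (70) + (7) + (5) + (22) + (9) + (12) + (-30) + (110) = 225
Signed area = Σ/2 = 112.5 (positive ⇒ counter-clockwise traversal).

112.5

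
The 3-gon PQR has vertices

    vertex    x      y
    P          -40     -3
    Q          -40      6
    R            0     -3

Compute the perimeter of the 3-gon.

|PQ| = √((0)² + (9)²) = √81 = 9
|QR| = √((40)² + (-9)²) = √1681 = 41
|RP| = √((-40)² + (0)²) = √1600 = 40
Perimeter = 9 + 41 + 40 = 90.

90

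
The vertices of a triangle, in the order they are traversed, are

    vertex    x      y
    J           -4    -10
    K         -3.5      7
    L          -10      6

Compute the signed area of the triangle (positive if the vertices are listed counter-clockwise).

55

Apply the shoelace formula: 2A = Σ (x_i·y_{i+1} − x_{i+1}·y_i), indices taken mod 3.
J→K: (-4)(7) − (-3.5)(-10) = -63
K→L: (-3.5)(6) − (-10)(7) = 49
L→J: (-10)(-10) − (-4)(6) = 124
Σ = 110
Signed area = Σ/2 = 55 (positive ⇒ counter-clockwise traversal).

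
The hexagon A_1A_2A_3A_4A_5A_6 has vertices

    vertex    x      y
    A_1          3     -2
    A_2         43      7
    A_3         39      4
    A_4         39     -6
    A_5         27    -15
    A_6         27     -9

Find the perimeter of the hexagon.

102

|A_1A_2| = √((40)² + (9)²) = √1681 = 41
|A_2A_3| = √((-4)² + (-3)²) = √25 = 5
|A_3A_4| = √((0)² + (-10)²) = √100 = 10
|A_4A_5| = √((-12)² + (-9)²) = √225 = 15
|A_5A_6| = √((0)² + (6)²) = √36 = 6
|A_6A_1| = √((-24)² + (7)²) = √625 = 25
Perimeter = 41 + 5 + 10 + 15 + 6 + 25 = 102.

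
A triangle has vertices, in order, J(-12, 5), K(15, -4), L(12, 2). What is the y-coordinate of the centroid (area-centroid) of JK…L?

Apply the shoelace formula. First the cross-terms c_i = x_i·y_{i+1} − x_{i+1}·y_i:
  -27, 78, 84  ⇒  2A = 135, A = 67.5.
Then Σ (y_i + y_{i+1})·c_i = 405, so ȳ = 405 / (6·67.5) = 1.

1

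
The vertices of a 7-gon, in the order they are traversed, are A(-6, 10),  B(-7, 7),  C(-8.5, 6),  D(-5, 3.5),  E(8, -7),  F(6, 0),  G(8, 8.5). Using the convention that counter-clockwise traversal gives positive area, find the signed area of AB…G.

138.375

Σ = (28) + (17.5) + (0.25) + (7) + (42) + (51) + (131) = 276.75
Signed area = Σ/2 = 138.375 (positive ⇒ counter-clockwise traversal).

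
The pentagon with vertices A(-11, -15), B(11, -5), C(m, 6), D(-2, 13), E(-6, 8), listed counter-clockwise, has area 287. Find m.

2

Write out the shoelace sum; only the two edges meeting at C involve m:
2·Area = [(11·6 − m·(-5)) + (m·13 − (-2)·6)] + 460
       = 18·m + 538 = 574
⇒ m = 2.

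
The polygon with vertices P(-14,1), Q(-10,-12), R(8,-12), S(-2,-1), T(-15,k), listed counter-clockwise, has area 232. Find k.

Write out the shoelace sum; only the two edges meeting at T involve k:
2·Area = [((-2)·k − (-15)·(-1)) + ((-15)·1 − (-14)·k)] + 362
       = 12·k + 332 = 464
⇒ k = 11.

11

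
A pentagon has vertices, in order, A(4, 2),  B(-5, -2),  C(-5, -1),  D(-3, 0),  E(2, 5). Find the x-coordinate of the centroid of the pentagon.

Apply Gauss's area formula. First the cross-terms c_i = x_i·y_{i+1} − x_{i+1}·y_i:
  2, -5, -3, -15, -16  ⇒  2A = -37, A = -18.5.
Then Σ (x_i + x_{i+1})·c_i = -9, so x̄ = -9 / (6·(-18.5)) = 3/37.

3/37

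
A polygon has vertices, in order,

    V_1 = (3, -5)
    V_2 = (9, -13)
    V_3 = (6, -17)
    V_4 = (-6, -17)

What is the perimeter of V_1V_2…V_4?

42

|V_1V_2| = √((6)² + (-8)²) = √100 = 10
|V_2V_3| = √((-3)² + (-4)²) = √25 = 5
|V_3V_4| = √((-12)² + (0)²) = √144 = 12
|V_4V_1| = √((9)² + (12)²) = √225 = 15
Perimeter = 10 + 5 + 12 + 15 = 42.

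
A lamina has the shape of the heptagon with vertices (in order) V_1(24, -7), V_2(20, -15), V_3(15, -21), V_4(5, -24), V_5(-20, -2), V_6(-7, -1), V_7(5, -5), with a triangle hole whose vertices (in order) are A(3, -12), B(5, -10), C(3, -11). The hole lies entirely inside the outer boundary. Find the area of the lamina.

513.5

Outer boundary:
Apply the shoelace formula: 2A = Σ (x_i·y_{i+1} − x_{i+1}·y_i), indices taken mod 7.
Cross-terms: -220, -195, -255, -490, 6, 40, 85  ⇒  Σ = -1029
Area = |Σ|/2 = 514.5.
Hole:
Apply the shoelace (surveyor's) formula: 2A = Σ (x_i·y_{i+1} − x_{i+1}·y_i), indices taken mod 3.
Σ = (30) + (-25) + (-3) = 2
Area = |Σ|/2 = 1.
Net area = 514.5 − 1 = 513.5.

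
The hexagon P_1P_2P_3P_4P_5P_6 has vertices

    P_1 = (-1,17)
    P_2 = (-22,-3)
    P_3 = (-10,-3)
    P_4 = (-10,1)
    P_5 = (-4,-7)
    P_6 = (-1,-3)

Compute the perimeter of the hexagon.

80

|P_1P_2| = √((-21)² + (-20)²) = √841 = 29
|P_2P_3| = √((12)² + (0)²) = √144 = 12
|P_3P_4| = √((0)² + (4)²) = √16 = 4
|P_4P_5| = √((6)² + (-8)²) = √100 = 10
|P_5P_6| = √((3)² + (4)²) = √25 = 5
|P_6P_1| = √((0)² + (20)²) = √400 = 20
Perimeter = 29 + 12 + 4 + 10 + 5 + 20 = 80.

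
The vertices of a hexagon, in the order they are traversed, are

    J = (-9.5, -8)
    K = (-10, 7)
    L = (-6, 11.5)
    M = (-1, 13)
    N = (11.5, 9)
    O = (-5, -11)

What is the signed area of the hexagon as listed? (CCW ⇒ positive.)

Cross-terms: -146.5, -73, -66.5, -158.5, -81.5, -64.5  ⇒  Σ = -590.5
Signed area = Σ/2 = -295.25 (negative ⇒ clockwise traversal).

-295.25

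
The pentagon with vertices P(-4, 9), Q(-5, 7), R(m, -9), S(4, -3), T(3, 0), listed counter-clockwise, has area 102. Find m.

The doubled signed area Σ (x_i y_{i+1} − x_{i+1} y_i) is linear in m.
With m=0 it equals 134; the coefficient of m is -10 (from the two edges through R).
So -10·m + 134 = 2·102 = 204 ⇒ m = -7.

-7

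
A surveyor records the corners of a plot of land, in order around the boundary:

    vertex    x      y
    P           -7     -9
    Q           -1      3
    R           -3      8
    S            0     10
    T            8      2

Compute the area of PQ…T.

98.5

Cross-terms: -30, 1, -30, -80, -58  ⇒  Σ = -197
Area = |Σ|/2 = 98.5.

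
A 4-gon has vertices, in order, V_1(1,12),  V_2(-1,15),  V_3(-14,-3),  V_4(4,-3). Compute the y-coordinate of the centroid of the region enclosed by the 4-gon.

76/23

Apply the shoelace formula. First the cross-terms c_i = x_i·y_{i+1} − x_{i+1}·y_i:
  27, 213, 54, 51  ⇒  2A = 345, A = 172.5.
Then Σ (y_i + y_{i+1})·c_i = 3420, so ȳ = 3420 / (6·172.5) = 76/23.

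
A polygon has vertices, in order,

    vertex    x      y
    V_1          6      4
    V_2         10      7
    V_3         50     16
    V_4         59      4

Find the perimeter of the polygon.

114

|V_1V_2| = √((4)² + (3)²) = √25 = 5
|V_2V_3| = √((40)² + (9)²) = √1681 = 41
|V_3V_4| = √((9)² + (-12)²) = √225 = 15
|V_4V_1| = √((-53)² + (0)²) = √2809 = 53
Perimeter = 5 + 41 + 15 + 53 = 114.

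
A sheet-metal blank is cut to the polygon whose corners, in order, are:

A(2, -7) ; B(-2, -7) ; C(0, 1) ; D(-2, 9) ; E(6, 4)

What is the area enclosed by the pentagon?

Σ = (-28) + (-2) + (2) + (-62) + (-50) = -140
Area = |Σ|/2 = 70.

70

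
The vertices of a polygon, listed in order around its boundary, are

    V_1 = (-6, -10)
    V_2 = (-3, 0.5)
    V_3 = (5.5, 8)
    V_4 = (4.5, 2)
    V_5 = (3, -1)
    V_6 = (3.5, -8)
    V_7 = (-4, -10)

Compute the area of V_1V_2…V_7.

Apply the shoelace formula: 2A = Σ (x_i·y_{i+1} − x_{i+1}·y_i), indices taken mod 7.
V_1→V_2: (-6)(0.5) − (-3)(-10) = -33
V_2→V_3: (-3)(8) − (5.5)(0.5) = -26.75
V_3→V_4: (5.5)(2) − (4.5)(8) = -25
V_4→V_5: (4.5)(-1) − (3)(2) = -10.5
V_5→V_6: (3)(-8) − (3.5)(-1) = -20.5
V_6→V_7: (3.5)(-10) − (-4)(-8) = -67
V_7→V_1: (-4)(-10) − (-6)(-10) = -20
Σ = -202.75
Area = |Σ|/2 = 101.375.

101.375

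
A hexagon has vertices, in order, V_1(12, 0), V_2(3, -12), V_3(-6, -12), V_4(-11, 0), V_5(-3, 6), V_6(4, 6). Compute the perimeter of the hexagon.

64

|V_1V_2| = √((-9)² + (-12)²) = √225 = 15
|V_2V_3| = √((-9)² + (0)²) = √81 = 9
|V_3V_4| = √((-5)² + (12)²) = √169 = 13
|V_4V_5| = √((8)² + (6)²) = √100 = 10
|V_5V_6| = √((7)² + (0)²) = √49 = 7
|V_6V_1| = √((8)² + (-6)²) = √100 = 10
Perimeter = 15 + 9 + 13 + 10 + 7 + 10 = 64.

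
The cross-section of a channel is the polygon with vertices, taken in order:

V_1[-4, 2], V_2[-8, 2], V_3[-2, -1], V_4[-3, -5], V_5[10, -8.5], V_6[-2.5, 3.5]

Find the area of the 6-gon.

Apply the surveyor's formula: 2A = Σ (x_i·y_{i+1} − x_{i+1}·y_i), indices taken mod 6.
Cross-terms: 8, 12, 7, 75.5, 13.75, 9  ⇒  Σ = 125.25
Area = |Σ|/2 = 62.625.

62.625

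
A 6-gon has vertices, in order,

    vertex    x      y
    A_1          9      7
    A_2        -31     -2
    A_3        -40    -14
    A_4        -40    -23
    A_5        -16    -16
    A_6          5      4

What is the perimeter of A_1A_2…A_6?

|A_1A_2| = √((-40)² + (-9)²) = √1681 = 41
|A_2A_3| = √((-9)² + (-12)²) = √225 = 15
|A_3A_4| = √((0)² + (-9)²) = √81 = 9
|A_4A_5| = √((24)² + (7)²) = √625 = 25
|A_5A_6| = √((21)² + (20)²) = √841 = 29
|A_6A_1| = √((4)² + (3)²) = √25 = 5
Perimeter = 41 + 15 + 9 + 25 + 29 + 5 = 124.

124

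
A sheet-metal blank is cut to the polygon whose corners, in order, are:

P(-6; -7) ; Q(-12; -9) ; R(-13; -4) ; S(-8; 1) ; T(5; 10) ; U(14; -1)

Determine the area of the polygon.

239

Apply Gauss's area formula: 2A = Σ (x_i·y_{i+1} − x_{i+1}·y_i), indices taken mod 6.
Σ = (-30) + (-69) + (-45) + (-85) + (-145) + (-104) = -478
Area = |Σ|/2 = 239.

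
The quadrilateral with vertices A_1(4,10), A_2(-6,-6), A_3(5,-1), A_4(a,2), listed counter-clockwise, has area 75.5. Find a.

Write out the shoelace sum; only the two edges meeting at A_4 involve a:
2·Area = [(5·2 − a·(-1)) + (a·10 − 4·2)] + 72
       = 11·a + 74 = 151
⇒ a = 7.

7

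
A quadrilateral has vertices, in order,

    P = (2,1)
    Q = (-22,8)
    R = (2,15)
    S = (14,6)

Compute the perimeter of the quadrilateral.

78

|PQ| = √((-24)² + (7)²) = √625 = 25
|QR| = √((24)² + (7)²) = √625 = 25
|RS| = √((12)² + (-9)²) = √225 = 15
|SP| = √((-12)² + (-5)²) = √169 = 13
Perimeter = 25 + 25 + 15 + 13 = 78.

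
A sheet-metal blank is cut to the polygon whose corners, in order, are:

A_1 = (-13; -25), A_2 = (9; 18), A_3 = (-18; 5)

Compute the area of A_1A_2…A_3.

Apply the shoelace (surveyor's) formula: 2A = Σ (x_i·y_{i+1} − x_{i+1}·y_i), indices taken mod 3.
A_1→A_2: (-13)(18) − (9)(-25) = -9
A_2→A_3: (9)(5) − (-18)(18) = 369
A_3→A_1: (-18)(-25) − (-13)(5) = 515
Σ = 875
Area = |Σ|/2 = 437.5.

437.5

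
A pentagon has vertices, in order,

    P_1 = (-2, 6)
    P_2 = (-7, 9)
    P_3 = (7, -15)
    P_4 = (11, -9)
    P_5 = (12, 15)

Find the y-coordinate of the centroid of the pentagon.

160/181

Apply the shoelace formula. First the cross-terms c_i = x_i·y_{i+1} − x_{i+1}·y_i:
  24, 42, 102, 273, 102  ⇒  2A = 543, A = 271.5.
Then Σ (y_i + y_{i+1})·c_i = 1440, so ȳ = 1440 / (6·271.5) = 160/181.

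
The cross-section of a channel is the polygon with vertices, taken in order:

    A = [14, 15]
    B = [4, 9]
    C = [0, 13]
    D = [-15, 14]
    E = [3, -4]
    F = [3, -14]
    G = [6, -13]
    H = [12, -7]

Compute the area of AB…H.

369

Apply the shoelace (surveyor's) formula: 2A = Σ (x_i·y_{i+1} − x_{i+1}·y_i), indices taken mod 8.
Σ = (66) + (52) + (195) + (18) + (-30) + (45) + (114) + (278) = 738
Area = |Σ|/2 = 369.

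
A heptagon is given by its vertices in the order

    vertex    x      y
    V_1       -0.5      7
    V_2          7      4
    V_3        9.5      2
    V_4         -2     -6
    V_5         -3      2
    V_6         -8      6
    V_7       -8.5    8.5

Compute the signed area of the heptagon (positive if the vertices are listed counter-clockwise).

-112.125

Apply the shoelace formula: 2A = Σ (x_i·y_{i+1} − x_{i+1}·y_i), indices taken mod 7.
V_1→V_2: (-0.5)(4) − (7)(7) = -51
V_2→V_3: (7)(2) − (9.5)(4) = -24
V_3→V_4: (9.5)(-6) − (-2)(2) = -53
V_4→V_5: (-2)(2) − (-3)(-6) = -22
V_5→V_6: (-3)(6) − (-8)(2) = -2
V_6→V_7: (-8)(8.5) − (-8.5)(6) = -17
V_7→V_1: (-8.5)(7) − (-0.5)(8.5) = -55.25
Σ = -224.25
Signed area = Σ/2 = -112.125 (negative ⇒ clockwise traversal).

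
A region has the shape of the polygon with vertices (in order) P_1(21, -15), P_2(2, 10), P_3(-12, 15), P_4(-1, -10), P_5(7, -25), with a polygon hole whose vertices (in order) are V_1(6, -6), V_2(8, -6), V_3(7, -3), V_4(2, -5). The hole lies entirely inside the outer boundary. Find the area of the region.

510.5

Outer boundary:
Apply the surveyor's formula: 2A = Σ (x_i·y_{i+1} − x_{i+1}·y_i), indices taken mod 5.
Cross-terms: 240, 150, 135, 95, 420  ⇒  Σ = 1040
Area = |Σ|/2 = 520.
Hole:
Cross-terms: 12, 18, -29, 18  ⇒  Σ = 19
Area = |Σ|/2 = 9.5.
Net area = 520 − 9.5 = 510.5.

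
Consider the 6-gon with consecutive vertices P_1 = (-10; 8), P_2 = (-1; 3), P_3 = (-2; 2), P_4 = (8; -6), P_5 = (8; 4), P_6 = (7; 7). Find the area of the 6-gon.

Cross-terms: -22, 4, -4, 80, 28, 126  ⇒  Σ = 212
Area = |Σ|/2 = 106.

106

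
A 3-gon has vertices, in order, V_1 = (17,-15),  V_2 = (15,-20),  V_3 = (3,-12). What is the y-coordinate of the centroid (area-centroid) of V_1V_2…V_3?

Apply the shoelace (surveyor's) formula. First the cross-terms c_i = x_i·y_{i+1} − x_{i+1}·y_i:
  -115, -120, 159  ⇒  2A = -76, A = -38.
Then Σ (y_i + y_{i+1})·c_i = 3572, so ȳ = 3572 / (6·(-38)) = -47/3.

-47/3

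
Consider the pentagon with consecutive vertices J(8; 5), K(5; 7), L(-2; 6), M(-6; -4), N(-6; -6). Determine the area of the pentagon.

Apply the surveyor's formula: 2A = Σ (x_i·y_{i+1} − x_{i+1}·y_i), indices taken mod 5.
Σ = (31) + (44) + (44) + (12) + (18) = 149
Area = |Σ|/2 = 74.5.

74.5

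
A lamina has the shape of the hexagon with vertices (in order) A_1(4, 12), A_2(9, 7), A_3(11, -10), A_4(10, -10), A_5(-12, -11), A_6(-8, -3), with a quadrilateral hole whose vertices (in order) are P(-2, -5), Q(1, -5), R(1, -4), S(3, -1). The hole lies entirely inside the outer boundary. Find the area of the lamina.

Outer boundary:
Apply the surveyor's formula: 2A = Σ (x_i·y_{i+1} − x_{i+1}·y_i), indices taken mod 6.
Cross-terms: -80, -167, -10, -230, -52, -84  ⇒  Σ = -623
Area = |Σ|/2 = 311.5.
Hole:
Apply the surveyor's formula: 2A = Σ (x_i·y_{i+1} − x_{i+1}·y_i), indices taken mod 4.
P→Q: (-2)(-5) − (1)(-5) = 15
Q→R: (1)(-4) − (1)(-5) = 1
R→S: (1)(-1) − (3)(-4) = 11
S→P: (3)(-5) − (-2)(-1) = -17
Σ = 10
Area = |Σ|/2 = 5.
Net area = 311.5 − 5 = 306.5.

306.5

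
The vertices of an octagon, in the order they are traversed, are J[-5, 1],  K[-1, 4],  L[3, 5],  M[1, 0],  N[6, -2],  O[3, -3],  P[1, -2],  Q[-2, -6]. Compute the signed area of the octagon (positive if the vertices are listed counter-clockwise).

-50

Apply the shoelace formula: 2A = Σ (x_i·y_{i+1} − x_{i+1}·y_i), indices taken mod 8.
Σ = (-19) + (-17) + (-5) + (-2) + (-12) + (-3) + (-10) + (-32) = -100
Signed area = Σ/2 = -50 (negative ⇒ clockwise traversal).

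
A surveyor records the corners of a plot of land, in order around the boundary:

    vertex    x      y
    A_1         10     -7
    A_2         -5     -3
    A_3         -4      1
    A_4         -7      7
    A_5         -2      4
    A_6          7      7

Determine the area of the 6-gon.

Σ = (-65) + (-17) + (-21) + (-14) + (-42) + (-119) = -278
Area = |Σ|/2 = 139.

139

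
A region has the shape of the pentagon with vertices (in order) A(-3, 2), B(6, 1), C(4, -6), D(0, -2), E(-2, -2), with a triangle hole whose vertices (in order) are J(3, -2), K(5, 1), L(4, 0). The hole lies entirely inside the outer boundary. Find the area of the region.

38

Outer boundary:
Apply Gauss's area formula: 2A = Σ (x_i·y_{i+1} − x_{i+1}·y_i), indices taken mod 5.
A→B: (-3)(1) − (6)(2) = -15
B→C: (6)(-6) − (4)(1) = -40
C→D: (4)(-2) − (0)(-6) = -8
D→E: (0)(-2) − (-2)(-2) = -4
E→A: (-2)(2) − (-3)(-2) = -10
Σ = -77
Area = |Σ|/2 = 38.5.
Hole:
Σ = (13) + (-4) + (-8) = 1
Area = |Σ|/2 = 0.5.
Net area = 38.5 − 0.5 = 38.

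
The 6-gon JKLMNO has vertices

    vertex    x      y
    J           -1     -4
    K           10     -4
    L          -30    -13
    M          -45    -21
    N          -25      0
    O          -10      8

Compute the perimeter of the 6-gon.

130

|JK| = √((11)² + (0)²) = √121 = 11
|KL| = √((-40)² + (-9)²) = √1681 = 41
|LM| = √((-15)² + (-8)²) = √289 = 17
|MN| = √((20)² + (21)²) = √841 = 29
|NO| = √((15)² + (8)²) = √289 = 17
|OJ| = √((9)² + (-12)²) = √225 = 15
Perimeter = 11 + 41 + 17 + 29 + 17 + 15 = 130.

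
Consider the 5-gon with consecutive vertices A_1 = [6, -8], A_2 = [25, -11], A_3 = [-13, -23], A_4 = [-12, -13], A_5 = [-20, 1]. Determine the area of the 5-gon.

404.5

Apply Gauss's area formula: 2A = Σ (x_i·y_{i+1} − x_{i+1}·y_i), indices taken mod 5.
Σ = (134) + (-718) + (-107) + (-272) + (154) = -809
Area = |Σ|/2 = 404.5.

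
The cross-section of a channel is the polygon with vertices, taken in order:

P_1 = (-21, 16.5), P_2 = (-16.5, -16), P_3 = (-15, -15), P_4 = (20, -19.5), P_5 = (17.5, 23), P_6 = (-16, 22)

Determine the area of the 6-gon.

1480.25

Apply the shoelace formula: 2A = Σ (x_i·y_{i+1} − x_{i+1}·y_i), indices taken mod 6.
P_1→P_2: (-21)(-16) − (-16.5)(16.5) = 608.25
P_2→P_3: (-16.5)(-15) − (-15)(-16) = 7.5
P_3→P_4: (-15)(-19.5) − (20)(-15) = 592.5
P_4→P_5: (20)(23) − (17.5)(-19.5) = 801.25
P_5→P_6: (17.5)(22) − (-16)(23) = 753
P_6→P_1: (-16)(16.5) − (-21)(22) = 198
Σ = 2960.5
Area = |Σ|/2 = 1480.25.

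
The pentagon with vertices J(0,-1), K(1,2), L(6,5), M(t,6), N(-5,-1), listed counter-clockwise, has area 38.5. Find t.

-2

Write out the shoelace sum; only the two edges meeting at M involve t:
2·Area = [(6·6 − t·5) + (t·(-1) − (-5)·6)] + -1
       = -6·t + 65 = 77
⇒ t = -2.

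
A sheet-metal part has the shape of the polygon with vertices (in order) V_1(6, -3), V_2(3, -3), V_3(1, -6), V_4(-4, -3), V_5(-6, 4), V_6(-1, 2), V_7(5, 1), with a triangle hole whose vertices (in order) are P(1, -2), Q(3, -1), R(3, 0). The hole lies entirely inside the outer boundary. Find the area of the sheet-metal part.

Outer boundary:
Apply Gauss's area formula: 2A = Σ (x_i·y_{i+1} − x_{i+1}·y_i), indices taken mod 7.
Σ = (-9) + (-15) + (-27) + (-34) + (-8) + (-11) + (-21) = -125
Area = |Σ|/2 = 62.5.
Hole:
Apply the surveyor's formula: 2A = Σ (x_i·y_{i+1} − x_{i+1}·y_i), indices taken mod 3.
P→Q: (1)(-1) − (3)(-2) = 5
Q→R: (3)(0) − (3)(-1) = 3
R→P: (3)(-2) − (1)(0) = -6
Σ = 2
Area = |Σ|/2 = 1.
Net area = 62.5 − 1 = 61.5.

61.5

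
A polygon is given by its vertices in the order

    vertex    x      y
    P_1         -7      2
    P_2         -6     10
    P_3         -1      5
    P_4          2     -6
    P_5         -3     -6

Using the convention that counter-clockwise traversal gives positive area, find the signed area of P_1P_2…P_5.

Apply the shoelace (surveyor's) formula: 2A = Σ (x_i·y_{i+1} − x_{i+1}·y_i), indices taken mod 5.
Σ = (-58) + (-20) + (-4) + (-30) + (-48) = -160
Signed area = Σ/2 = -80 (negative ⇒ clockwise traversal).

-80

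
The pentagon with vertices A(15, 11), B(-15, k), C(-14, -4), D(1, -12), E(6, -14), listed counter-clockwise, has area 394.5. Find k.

2

The doubled signed area Σ (x_i y_{i+1} − x_{i+1} y_i) is linear in k.
With k=0 it equals 731; the coefficient of k is 29 (from the two edges through B).
So 29·k + 731 = 2·394.5 = 789 ⇒ k = 2.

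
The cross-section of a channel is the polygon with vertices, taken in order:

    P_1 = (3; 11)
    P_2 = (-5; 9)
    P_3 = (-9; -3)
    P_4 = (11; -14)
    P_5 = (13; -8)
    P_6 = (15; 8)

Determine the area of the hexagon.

398

Apply Gauss's area formula: 2A = Σ (x_i·y_{i+1} − x_{i+1}·y_i), indices taken mod 6.
Σ = (82) + (96) + (159) + (94) + (224) + (141) = 796
Area = |Σ|/2 = 398.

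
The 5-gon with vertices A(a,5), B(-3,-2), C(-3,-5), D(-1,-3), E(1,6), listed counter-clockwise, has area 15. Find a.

Write out the shoelace sum; only the two edges meeting at A involve a:
2·Area = [(1·5 − a·6) + (a·(-2) − (-3)·5)] + 10
       = -8·a + 30 = 30
⇒ a = 0.

0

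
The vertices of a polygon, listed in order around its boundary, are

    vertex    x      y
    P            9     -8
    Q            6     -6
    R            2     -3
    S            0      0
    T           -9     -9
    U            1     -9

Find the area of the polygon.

Cross-terms: -6, -6, 0, 0, 90, 73  ⇒  Σ = 151
Area = |Σ|/2 = 75.5.

75.5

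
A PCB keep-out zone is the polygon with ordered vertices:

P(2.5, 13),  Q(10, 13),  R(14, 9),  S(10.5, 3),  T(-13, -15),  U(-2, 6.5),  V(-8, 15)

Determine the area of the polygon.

Σ = (-97.5) + (-92) + (-52.5) + (-118.5) + (-114.5) + (22) + (-141.5) = -594.5
Area = |Σ|/2 = 297.25.

297.25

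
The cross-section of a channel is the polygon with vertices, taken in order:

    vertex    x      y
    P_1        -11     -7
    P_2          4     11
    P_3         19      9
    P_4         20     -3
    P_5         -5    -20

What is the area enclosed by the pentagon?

551.5

Apply the shoelace (surveyor's) formula: 2A = Σ (x_i·y_{i+1} − x_{i+1}·y_i), indices taken mod 5.
Σ = (-93) + (-173) + (-237) + (-415) + (-185) = -1103
Area = |Σ|/2 = 551.5.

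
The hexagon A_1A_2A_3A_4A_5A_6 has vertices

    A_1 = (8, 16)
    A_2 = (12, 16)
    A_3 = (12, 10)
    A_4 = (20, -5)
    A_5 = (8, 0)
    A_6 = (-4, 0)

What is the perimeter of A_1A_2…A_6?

|A_1A_2| = √((4)² + (0)²) = √16 = 4
|A_2A_3| = √((0)² + (-6)²) = √36 = 6
|A_3A_4| = √((8)² + (-15)²) = √289 = 17
|A_4A_5| = √((-12)² + (5)²) = √169 = 13
|A_5A_6| = √((-12)² + (0)²) = √144 = 12
|A_6A_1| = √((12)² + (16)²) = √400 = 20
Perimeter = 4 + 6 + 17 + 13 + 12 + 20 = 72.

72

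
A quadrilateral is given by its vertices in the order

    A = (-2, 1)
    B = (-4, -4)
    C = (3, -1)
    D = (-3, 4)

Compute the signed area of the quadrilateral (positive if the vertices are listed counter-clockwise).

21

Σ = (12) + (16) + (9) + (5) = 42
Signed area = Σ/2 = 21 (positive ⇒ counter-clockwise traversal).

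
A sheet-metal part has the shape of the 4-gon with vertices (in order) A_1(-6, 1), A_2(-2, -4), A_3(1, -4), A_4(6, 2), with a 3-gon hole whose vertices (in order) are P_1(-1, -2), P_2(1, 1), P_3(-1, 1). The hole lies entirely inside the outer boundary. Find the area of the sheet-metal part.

Outer boundary:
Cross-terms: 26, 12, 26, 18  ⇒  Σ = 82
Area = |Σ|/2 = 41.
Hole:
P_1→P_2: (-1)(1) − (1)(-2) = 1
P_2→P_3: (1)(1) − (-1)(1) = 2
P_3→P_1: (-1)(-2) − (-1)(1) = 3
Σ = 6
Area = |Σ|/2 = 3.
Net area = 41 − 3 = 38.

38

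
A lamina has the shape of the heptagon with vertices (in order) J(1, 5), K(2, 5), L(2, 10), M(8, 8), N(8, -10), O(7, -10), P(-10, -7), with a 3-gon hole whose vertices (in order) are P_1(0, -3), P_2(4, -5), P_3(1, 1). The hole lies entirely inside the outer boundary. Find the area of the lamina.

Outer boundary:
Σ = (-5) + (10) + (-64) + (-144) + (-10) + (-149) + (-43) = -405
Area = |Σ|/2 = 202.5.
Hole:
Apply the shoelace formula: 2A = Σ (x_i·y_{i+1} − x_{i+1}·y_i), indices taken mod 3.
Σ = (12) + (9) + (-3) = 18
Area = |Σ|/2 = 9.
Net area = 202.5 − 9 = 193.5.

193.5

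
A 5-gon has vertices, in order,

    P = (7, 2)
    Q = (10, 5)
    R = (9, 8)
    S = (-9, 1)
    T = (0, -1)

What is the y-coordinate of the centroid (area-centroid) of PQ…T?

Apply the shoelace (surveyor's) formula. First the cross-terms c_i = x_i·y_{i+1} − x_{i+1}·y_i:
  15, 35, 81, 9, 7  ⇒  2A = 147, A = 73.5.
Then Σ (y_i + y_{i+1})·c_i = 1296, so ȳ = 1296 / (6·73.5) = 144/49.

144/49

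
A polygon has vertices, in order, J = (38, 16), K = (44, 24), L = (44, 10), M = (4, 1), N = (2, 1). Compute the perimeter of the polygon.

106

|JK| = √((6)² + (8)²) = √100 = 10
|KL| = √((0)² + (-14)²) = √196 = 14
|LM| = √((-40)² + (-9)²) = √1681 = 41
|MN| = √((-2)² + (0)²) = √4 = 2
|NJ| = √((36)² + (15)²) = √1521 = 39
Perimeter = 10 + 14 + 41 + 2 + 39 = 106.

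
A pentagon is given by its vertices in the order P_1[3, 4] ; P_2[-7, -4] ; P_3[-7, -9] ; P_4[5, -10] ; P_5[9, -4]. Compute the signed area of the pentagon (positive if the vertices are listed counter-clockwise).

142

Cross-terms: 16, 35, 115, 70, 48  ⇒  Σ = 284
Signed area = Σ/2 = 142 (positive ⇒ counter-clockwise traversal).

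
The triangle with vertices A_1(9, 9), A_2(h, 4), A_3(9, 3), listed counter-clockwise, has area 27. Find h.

The doubled signed area Σ (x_i y_{i+1} − x_{i+1} y_i) is linear in h.
With h=0 it equals 54; the coefficient of h is -6 (from the two edges through A_2).
So -6·h + 54 = 2·27 = 54 ⇒ h = 0.

0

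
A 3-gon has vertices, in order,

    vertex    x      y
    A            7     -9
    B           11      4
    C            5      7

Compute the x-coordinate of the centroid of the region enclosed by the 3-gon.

Apply Gauss's area formula. First the cross-terms c_i = x_i·y_{i+1} − x_{i+1}·y_i:
  127, 57, -94  ⇒  2A = 90, A = 45.
Then Σ (x_i + x_{i+1})·c_i = 2070, so x̄ = 2070 / (6·45) = 23/3.

23/3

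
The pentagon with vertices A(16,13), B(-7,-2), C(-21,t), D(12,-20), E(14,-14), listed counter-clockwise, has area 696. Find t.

The doubled signed area Σ (x_i y_{i+1} − x_{i+1} y_i) is linear in t.
With t=0 it equals 955; the coefficient of t is -19 (from the two edges through C).
So -19·t + 955 = 2·696 = 1392 ⇒ t = -23.

-23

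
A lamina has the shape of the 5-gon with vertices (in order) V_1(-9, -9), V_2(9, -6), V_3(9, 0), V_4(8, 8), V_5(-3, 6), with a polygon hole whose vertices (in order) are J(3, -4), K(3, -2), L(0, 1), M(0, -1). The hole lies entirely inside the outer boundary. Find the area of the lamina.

201

Outer boundary:
Apply the surveyor's formula: 2A = Σ (x_i·y_{i+1} − x_{i+1}·y_i), indices taken mod 5.
Cross-terms: 135, 54, 72, 72, 81  ⇒  Σ = 414
Area = |Σ|/2 = 207.
Hole:
Σ = (6) + (3) + (0) + (3) = 12
Area = |Σ|/2 = 6.
Net area = 207 − 6 = 201.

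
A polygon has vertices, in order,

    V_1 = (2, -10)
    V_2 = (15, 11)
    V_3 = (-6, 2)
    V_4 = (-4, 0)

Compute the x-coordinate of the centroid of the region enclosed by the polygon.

907/237

Apply the shoelace (surveyor's) formula. First the cross-terms c_i = x_i·y_{i+1} − x_{i+1}·y_i:
  172, 96, 8, 40  ⇒  2A = 316, A = 158.
Then Σ (x_i + x_{i+1})·c_i = 3628, so x̄ = 3628 / (6·158) = 907/237.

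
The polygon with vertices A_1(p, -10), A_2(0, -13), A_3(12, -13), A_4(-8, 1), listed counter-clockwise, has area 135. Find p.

-9

The doubled signed area Σ (x_i y_{i+1} − x_{i+1} y_i) is linear in p.
With p=0 it equals 144; the coefficient of p is -14 (from the two edges through A_1).
So -14·p + 144 = 2·135 = 270 ⇒ p = -9.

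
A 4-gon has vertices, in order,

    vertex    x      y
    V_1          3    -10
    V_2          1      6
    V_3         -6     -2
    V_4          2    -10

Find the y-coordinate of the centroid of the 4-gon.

Apply the shoelace (surveyor's) formula. First the cross-terms c_i = x_i·y_{i+1} − x_{i+1}·y_i:
  28, 34, 64, 10  ⇒  2A = 136, A = 68.
Then Σ (y_i + y_{i+1})·c_i = -944, so ȳ = -944 / (6·68) = -118/51.

-118/51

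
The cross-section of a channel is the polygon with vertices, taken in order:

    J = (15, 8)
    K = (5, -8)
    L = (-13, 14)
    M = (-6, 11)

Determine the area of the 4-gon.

Apply the shoelace (surveyor's) formula: 2A = Σ (x_i·y_{i+1} − x_{i+1}·y_i), indices taken mod 4.
Σ = (-160) + (-34) + (-59) + (-213) = -466
Area = |Σ|/2 = 233.

233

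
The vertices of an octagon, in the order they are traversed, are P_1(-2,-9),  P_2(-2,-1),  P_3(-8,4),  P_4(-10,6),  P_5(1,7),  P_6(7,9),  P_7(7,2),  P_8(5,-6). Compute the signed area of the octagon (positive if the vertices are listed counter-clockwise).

-157

Apply Gauss's area formula: 2A = Σ (x_i·y_{i+1} − x_{i+1}·y_i), indices taken mod 8.
Σ = (-16) + (-16) + (-8) + (-76) + (-40) + (-49) + (-52) + (-57) = -314
Signed area = Σ/2 = -157 (negative ⇒ clockwise traversal).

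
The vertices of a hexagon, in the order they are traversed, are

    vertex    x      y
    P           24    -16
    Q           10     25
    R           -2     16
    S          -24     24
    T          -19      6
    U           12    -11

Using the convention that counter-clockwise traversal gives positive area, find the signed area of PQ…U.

Σ = (760) + (210) + (336) + (312) + (137) + (72) = 1827
Signed area = Σ/2 = 913.5 (positive ⇒ counter-clockwise traversal).

913.5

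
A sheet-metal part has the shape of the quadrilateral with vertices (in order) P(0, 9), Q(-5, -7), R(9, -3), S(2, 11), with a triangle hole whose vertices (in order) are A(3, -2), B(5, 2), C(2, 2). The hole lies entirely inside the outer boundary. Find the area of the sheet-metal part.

Outer boundary:
Apply Gauss's area formula: 2A = Σ (x_i·y_{i+1} − x_{i+1}·y_i), indices taken mod 4.
Cross-terms: 45, 78, 105, 18  ⇒  Σ = 246
Area = |Σ|/2 = 123.
Hole:
Cross-terms: 16, 6, -10  ⇒  Σ = 12
Area = |Σ|/2 = 6.
Net area = 123 − 6 = 117.

117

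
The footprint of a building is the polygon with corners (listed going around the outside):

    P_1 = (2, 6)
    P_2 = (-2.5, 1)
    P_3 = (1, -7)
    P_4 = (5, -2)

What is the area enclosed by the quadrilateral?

Apply Gauss's area formula: 2A = Σ (x_i·y_{i+1} − x_{i+1}·y_i), indices taken mod 4.
P_1→P_2: (2)(1) − (-2.5)(6) = 17
P_2→P_3: (-2.5)(-7) − (1)(1) = 16.5
P_3→P_4: (1)(-2) − (5)(-7) = 33
P_4→P_1: (5)(6) − (2)(-2) = 34
Σ = 100.5
Area = |Σ|/2 = 50.25.

50.25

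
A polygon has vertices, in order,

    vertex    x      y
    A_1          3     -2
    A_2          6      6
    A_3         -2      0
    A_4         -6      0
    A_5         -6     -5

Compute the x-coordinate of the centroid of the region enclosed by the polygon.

Apply the shoelace (surveyor's) formula. First the cross-terms c_i = x_i·y_{i+1} − x_{i+1}·y_i:
  30, 12, 0, 30, 27  ⇒  2A = 99, A = 49.5.
Then Σ (x_i + x_{i+1})·c_i = -123, so x̄ = -123 / (6·49.5) = -41/99.

-41/99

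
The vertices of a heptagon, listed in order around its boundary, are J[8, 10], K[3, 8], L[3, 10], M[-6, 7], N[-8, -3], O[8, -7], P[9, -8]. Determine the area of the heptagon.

214

Cross-terms: 34, 6, 81, 74, 80, -1, 154  ⇒  Σ = 428
Area = |Σ|/2 = 214.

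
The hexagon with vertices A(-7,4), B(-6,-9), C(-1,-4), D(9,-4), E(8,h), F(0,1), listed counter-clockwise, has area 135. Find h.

The doubled signed area Σ (x_i y_{i+1} − x_{i+1} y_i) is linear in h.
With h=0 it equals 189; the coefficient of h is 9 (from the two edges through E).
So 9·h + 189 = 2·135 = 270 ⇒ h = 9.

9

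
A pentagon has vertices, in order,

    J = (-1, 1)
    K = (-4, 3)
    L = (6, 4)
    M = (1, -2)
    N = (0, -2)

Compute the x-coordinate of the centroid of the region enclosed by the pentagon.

Apply the shoelace (surveyor's) formula. First the cross-terms c_i = x_i·y_{i+1} − x_{i+1}·y_i:
  1, -34, -16, -2, -2  ⇒  2A = -53, A = -26.5.
Then Σ (x_i + x_{i+1})·c_i = -185, so x̄ = -185 / (6·(-26.5)) = 185/159.

185/159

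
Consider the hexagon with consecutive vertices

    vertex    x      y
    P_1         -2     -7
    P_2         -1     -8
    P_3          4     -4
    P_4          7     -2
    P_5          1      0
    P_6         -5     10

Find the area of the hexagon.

66

Apply the surveyor's formula: 2A = Σ (x_i·y_{i+1} − x_{i+1}·y_i), indices taken mod 6.
Cross-terms: 9, 36, 20, 2, 10, 55  ⇒  Σ = 132
Area = |Σ|/2 = 66.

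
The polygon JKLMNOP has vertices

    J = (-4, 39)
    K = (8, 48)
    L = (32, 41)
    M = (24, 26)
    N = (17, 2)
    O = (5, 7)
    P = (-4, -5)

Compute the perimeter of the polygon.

154

|JK| = √((12)² + (9)²) = √225 = 15
|KL| = √((24)² + (-7)²) = √625 = 25
|LM| = √((-8)² + (-15)²) = √289 = 17
|MN| = √((-7)² + (-24)²) = √625 = 25
|NO| = √((-12)² + (5)²) = √169 = 13
|OP| = √((-9)² + (-12)²) = √225 = 15
|PJ| = √((0)² + (44)²) = √1936 = 44
Perimeter = 15 + 25 + 17 + 25 + 13 + 15 + 44 = 154.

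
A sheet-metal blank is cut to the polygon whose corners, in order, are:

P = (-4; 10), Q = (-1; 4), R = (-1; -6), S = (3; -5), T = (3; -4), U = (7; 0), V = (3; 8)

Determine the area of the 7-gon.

88

Apply the surveyor's formula: 2A = Σ (x_i·y_{i+1} − x_{i+1}·y_i), indices taken mod 7.
P→Q: (-4)(4) − (-1)(10) = -6
Q→R: (-1)(-6) − (-1)(4) = 10
R→S: (-1)(-5) − (3)(-6) = 23
S→T: (3)(-4) − (3)(-5) = 3
T→U: (3)(0) − (7)(-4) = 28
U→V: (7)(8) − (3)(0) = 56
V→P: (3)(10) − (-4)(8) = 62
Σ = 176
Area = |Σ|/2 = 88.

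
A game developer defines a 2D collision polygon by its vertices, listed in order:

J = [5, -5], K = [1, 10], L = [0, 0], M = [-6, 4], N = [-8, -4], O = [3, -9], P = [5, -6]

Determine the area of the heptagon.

113.5

Σ = (55) + (0) + (0) + (56) + (84) + (27) + (5) = 227
Area = |Σ|/2 = 113.5.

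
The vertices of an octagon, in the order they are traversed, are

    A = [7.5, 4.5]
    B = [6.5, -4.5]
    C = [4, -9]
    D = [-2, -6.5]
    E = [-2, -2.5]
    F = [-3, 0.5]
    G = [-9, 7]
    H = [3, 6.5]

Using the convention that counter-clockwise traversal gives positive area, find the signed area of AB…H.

-147.625

Σ = (-63) + (-40.5) + (-44) + (-8) + (-8.5) + (-16.5) + (-79.5) + (-35.25) = -295.25
Signed area = Σ/2 = -147.625 (negative ⇒ clockwise traversal).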